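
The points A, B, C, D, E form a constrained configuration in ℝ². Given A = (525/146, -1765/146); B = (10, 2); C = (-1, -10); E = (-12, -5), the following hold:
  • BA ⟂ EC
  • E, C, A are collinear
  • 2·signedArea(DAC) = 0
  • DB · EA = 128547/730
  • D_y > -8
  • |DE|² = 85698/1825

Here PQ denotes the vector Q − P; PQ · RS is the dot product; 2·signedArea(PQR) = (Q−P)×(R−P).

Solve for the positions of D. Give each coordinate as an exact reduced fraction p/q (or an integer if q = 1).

1. D_x = -2103/365  [2·signedArea(DAC) = 0 ∩ DB · EA = 128547/730]
2. D_y = -572/73  [2·signedArea(DAC) = 0 ∩ DB · EA = 128547/730]
   → D = (-2103/365, -572/73)

D = (-2103/365, -572/73)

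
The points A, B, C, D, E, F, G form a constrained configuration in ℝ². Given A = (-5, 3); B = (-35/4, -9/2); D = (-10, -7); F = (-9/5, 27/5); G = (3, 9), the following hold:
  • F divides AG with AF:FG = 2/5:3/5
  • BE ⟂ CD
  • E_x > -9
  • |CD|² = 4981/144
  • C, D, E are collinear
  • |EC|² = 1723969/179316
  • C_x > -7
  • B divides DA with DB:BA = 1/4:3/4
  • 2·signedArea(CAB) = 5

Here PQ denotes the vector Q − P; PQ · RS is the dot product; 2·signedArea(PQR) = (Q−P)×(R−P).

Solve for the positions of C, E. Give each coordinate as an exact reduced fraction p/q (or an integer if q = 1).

C = (-137/20, -61/30)
E = (-169567/19924, -46341/9962)

1. C_x = -137/20  [line 15/2·x + -15/4·y + 175/4 = 0 ∩ |CD|² = 4981/144]
2. C_y = -61/30  [line 15/2·x + -15/4·y + 175/4 = 0 ∩ |CD|² = 4981/144]
   → C = (-137/20, -61/30)
3. E_x = -169567/19924  [C, D, E are collinear ∩ BE ⟂ CD]
4. E_y = -46341/9962  [C, D, E are collinear ∩ BE ⟂ CD]
   → E = (-169567/19924, -46341/9962)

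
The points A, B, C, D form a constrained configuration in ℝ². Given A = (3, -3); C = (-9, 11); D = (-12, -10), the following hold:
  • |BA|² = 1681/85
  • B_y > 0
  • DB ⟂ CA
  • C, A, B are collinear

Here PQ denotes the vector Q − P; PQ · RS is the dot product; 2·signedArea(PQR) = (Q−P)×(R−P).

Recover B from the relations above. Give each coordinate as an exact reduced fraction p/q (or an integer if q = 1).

1. B_x = 9/85  [C, A, B are collinear ∩ DB ⟂ CA]
2. B_y = 32/85  [C, A, B are collinear ∩ DB ⟂ CA]
   → B = (9/85, 32/85)

B = (9/85, 32/85)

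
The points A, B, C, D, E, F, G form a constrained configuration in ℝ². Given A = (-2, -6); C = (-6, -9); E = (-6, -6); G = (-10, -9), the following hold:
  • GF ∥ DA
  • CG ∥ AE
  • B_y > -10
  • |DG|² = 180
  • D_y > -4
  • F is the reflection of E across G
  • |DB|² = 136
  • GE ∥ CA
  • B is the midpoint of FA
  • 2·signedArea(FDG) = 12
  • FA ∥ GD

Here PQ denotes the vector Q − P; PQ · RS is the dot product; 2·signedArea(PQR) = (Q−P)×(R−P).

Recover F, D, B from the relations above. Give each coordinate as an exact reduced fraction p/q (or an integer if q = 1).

1. F_x = -14  [F is the reflection of E across G]
2. F_y = -12  [F is the reflection of E across G]
   → F = (-14, -12)
3. D_x = 2  [GF ∥ DA ∩ FA ∥ GD]
4. D_y = -3  [GF ∥ DA ∩ FA ∥ GD]
   → D = (2, -3)
5. B_x = -8  [B is the midpoint of FA]
6. B_y = -9  [B is the midpoint of FA]
   → B = (-8, -9)

B = (-8, -9)
D = (2, -3)
F = (-14, -12)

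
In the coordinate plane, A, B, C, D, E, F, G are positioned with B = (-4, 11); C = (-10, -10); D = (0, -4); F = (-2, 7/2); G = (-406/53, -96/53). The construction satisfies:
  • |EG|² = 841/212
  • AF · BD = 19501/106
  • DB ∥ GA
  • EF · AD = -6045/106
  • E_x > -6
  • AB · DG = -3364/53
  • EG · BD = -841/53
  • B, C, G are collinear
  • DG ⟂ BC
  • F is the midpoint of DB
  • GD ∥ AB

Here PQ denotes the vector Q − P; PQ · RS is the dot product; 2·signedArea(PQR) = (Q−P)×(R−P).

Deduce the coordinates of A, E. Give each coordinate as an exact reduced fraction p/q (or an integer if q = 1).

A = (-618/53, 699/53)
E = (-609/106, -125/53)

1. A_x = -618/53  [GD ∥ AB ∩ DB ∥ GA]
2. A_y = 699/53  [GD ∥ AB ∩ DB ∥ GA]
   → A = (-618/53, 699/53)
3. E_x = -609/106  [EF · AD = -6045/106 ∩ EG · BD = -841/53]
4. E_y = -125/53  [EF · AD = -6045/106 ∩ EG · BD = -841/53]
   → E = (-609/106, -125/53)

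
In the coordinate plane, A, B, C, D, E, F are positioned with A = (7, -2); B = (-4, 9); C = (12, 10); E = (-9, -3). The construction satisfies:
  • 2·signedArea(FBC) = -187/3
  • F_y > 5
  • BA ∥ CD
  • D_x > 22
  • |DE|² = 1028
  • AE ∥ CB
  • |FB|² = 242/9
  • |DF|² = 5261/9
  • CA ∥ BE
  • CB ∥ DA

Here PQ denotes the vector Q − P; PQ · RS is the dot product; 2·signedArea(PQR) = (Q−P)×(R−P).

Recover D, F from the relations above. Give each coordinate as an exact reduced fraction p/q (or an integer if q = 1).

D = (23, -1)
F = (-1/3, 16/3)

1. D_x = 23  [CB ∥ DA ∩ BA ∥ CD]
2. D_y = -1  [CB ∥ DA ∩ BA ∥ CD]
   → D = (23, -1)
3. F_x = -1/3  [line -1·x + 16·y + -257/3 = 0 ∩ |FB|² = 242/9]
4. F_y = 16/3  [line -1·x + 16·y + -257/3 = 0 ∩ |FB|² = 242/9]
   → F = (-1/3, 16/3)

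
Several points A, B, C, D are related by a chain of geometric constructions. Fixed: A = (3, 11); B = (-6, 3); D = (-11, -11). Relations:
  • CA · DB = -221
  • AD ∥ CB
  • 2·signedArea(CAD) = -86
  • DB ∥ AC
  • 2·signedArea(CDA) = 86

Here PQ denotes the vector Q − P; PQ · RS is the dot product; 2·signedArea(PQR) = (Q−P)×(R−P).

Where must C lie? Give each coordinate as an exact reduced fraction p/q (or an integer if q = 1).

1. C_x = 8  [AD ∥ CB ∩ DB ∥ AC]
2. C_y = 25  [AD ∥ CB ∩ DB ∥ AC]
   → C = (8, 25)

C = (8, 25)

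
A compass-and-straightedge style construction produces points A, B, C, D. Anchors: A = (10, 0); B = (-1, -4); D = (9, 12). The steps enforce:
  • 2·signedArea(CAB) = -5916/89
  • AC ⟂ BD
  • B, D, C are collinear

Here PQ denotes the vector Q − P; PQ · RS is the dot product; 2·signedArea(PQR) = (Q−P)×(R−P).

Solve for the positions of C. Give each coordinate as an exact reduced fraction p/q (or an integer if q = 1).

1. C_x = 346/89  [B, D, C are collinear ∩ AC ⟂ BD]
2. C_y = 340/89  [B, D, C are collinear ∩ AC ⟂ BD]
   → C = (346/89, 340/89)

C = (346/89, 340/89)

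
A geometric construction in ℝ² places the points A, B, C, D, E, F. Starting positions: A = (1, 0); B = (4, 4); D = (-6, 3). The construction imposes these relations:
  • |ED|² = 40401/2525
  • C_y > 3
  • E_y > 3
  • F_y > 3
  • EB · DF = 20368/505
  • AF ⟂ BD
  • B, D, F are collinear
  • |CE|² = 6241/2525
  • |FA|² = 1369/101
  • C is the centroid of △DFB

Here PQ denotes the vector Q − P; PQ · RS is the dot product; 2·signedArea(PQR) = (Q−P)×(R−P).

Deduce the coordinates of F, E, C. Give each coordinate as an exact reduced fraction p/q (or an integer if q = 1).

C = (-46/101, 359/101)
E = (-204/101, 1716/505)
F = (64/101, 370/101)

1. F_x = 64/101  [B, D, F are collinear ∩ AF ⟂ BD]
2. F_y = 370/101  [B, D, F are collinear ∩ AF ⟂ BD]
   → F = (64/101, 370/101)
3. E_x = -204/101  [line -670/101·x + -67/101·y + -5628/505 = 0 ∩ |ED|² = 40401/2525]
4. E_y = 1716/505  [line -670/101·x + -67/101·y + -5628/505 = 0 ∩ |ED|² = 40401/2525]
   → E = (-204/101, 1716/505)
5. C_x = -46/101  [C is the centroid of △DFB]
6. C_y = 359/101  [C is the centroid of △DFB]
   → C = (-46/101, 359/101)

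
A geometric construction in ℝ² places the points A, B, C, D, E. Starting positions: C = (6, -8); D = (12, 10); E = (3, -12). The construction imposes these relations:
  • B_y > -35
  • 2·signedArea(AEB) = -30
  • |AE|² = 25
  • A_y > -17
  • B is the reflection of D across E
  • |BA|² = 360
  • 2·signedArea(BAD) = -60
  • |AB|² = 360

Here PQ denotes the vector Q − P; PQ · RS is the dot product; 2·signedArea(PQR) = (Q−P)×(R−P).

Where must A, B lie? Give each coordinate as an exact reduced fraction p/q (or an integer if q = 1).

1. B_x = -6  [B is the reflection of D across E]
2. B_y = -34  [B is the reflection of D across E]
   → B = (-6, -34)
3. A_x = 0  [line 22·x + -9·y + -144 = 0 ∩ |AB|² = 360]
4. A_y = -16  [line 22·x + -9·y + -144 = 0 ∩ |AB|² = 360]
   → A = (0, -16)

A = (0, -16)
B = (-6, -34)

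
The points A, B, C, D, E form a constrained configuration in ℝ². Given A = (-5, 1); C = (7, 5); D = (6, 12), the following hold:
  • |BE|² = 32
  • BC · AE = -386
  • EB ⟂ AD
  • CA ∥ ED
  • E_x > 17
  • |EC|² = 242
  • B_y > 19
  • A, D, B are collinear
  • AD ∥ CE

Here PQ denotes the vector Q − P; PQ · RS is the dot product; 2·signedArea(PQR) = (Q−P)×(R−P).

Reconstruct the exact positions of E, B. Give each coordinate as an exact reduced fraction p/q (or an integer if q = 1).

1. E_x = 18  [CA ∥ ED ∩ AD ∥ CE]
2. E_y = 16  [CA ∥ ED ∩ AD ∥ CE]
   → E = (18, 16)
3. B_x = 14  [A, D, B are collinear ∩ EB ⟂ AD]
4. B_y = 20  [A, D, B are collinear ∩ EB ⟂ AD]
   → B = (14, 20)

B = (14, 20)
E = (18, 16)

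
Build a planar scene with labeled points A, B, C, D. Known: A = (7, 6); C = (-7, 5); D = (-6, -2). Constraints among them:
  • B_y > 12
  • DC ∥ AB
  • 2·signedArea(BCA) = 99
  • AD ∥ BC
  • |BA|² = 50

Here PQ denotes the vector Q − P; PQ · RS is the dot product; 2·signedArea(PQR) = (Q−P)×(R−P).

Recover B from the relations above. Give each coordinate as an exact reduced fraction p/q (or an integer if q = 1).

1. B_x = 6  [AD ∥ BC ∩ DC ∥ AB]
2. B_y = 13  [AD ∥ BC ∩ DC ∥ AB]
   → B = (6, 13)

B = (6, 13)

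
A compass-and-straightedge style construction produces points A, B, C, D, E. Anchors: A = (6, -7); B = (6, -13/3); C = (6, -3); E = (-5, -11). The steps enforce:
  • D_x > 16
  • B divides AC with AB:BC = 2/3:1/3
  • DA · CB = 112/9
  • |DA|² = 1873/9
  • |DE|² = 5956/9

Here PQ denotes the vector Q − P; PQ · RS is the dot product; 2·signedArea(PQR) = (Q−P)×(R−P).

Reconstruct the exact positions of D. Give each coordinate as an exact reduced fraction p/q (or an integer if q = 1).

D = (17, 7/3)

1. D_y = 7/3  [DA · CB = 112/9]
2. D_x = 17  [|DA|² = 1873/9]
   → D = (17, 7/3)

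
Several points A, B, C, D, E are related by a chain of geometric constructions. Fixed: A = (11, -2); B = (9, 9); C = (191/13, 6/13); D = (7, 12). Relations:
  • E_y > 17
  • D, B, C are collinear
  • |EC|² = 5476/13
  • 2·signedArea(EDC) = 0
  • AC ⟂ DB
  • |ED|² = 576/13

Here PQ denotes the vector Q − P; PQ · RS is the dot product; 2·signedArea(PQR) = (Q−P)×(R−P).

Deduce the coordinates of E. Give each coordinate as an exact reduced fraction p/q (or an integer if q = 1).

1. E_x = 43/13  [line 150/13·x + 100/13·y + -2250/13 = 0 ∩ |ED|² = 576/13]
2. E_y = 228/13  [line 150/13·x + 100/13·y + -2250/13 = 0 ∩ |ED|² = 576/13]
   → E = (43/13, 228/13)

E = (43/13, 228/13)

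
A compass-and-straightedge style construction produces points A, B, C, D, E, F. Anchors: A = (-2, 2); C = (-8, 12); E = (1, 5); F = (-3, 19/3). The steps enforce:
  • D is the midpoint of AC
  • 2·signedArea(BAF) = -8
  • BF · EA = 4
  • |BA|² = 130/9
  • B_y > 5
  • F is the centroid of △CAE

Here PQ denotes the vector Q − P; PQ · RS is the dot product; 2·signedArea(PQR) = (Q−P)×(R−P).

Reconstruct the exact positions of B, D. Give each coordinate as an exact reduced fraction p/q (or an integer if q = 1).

B = (-1, 17/3)
D = (-5, 7)

1. B_x = -1  [BF · EA = 4 ∩ 2·signedArea(BAF) = -8]
2. B_y = 17/3  [BF · EA = 4 ∩ 2·signedArea(BAF) = -8]
   → B = (-1, 17/3)
3. D_x = -5  [D is the midpoint of AC]
4. D_y = 7  [D is the midpoint of AC]
   → D = (-5, 7)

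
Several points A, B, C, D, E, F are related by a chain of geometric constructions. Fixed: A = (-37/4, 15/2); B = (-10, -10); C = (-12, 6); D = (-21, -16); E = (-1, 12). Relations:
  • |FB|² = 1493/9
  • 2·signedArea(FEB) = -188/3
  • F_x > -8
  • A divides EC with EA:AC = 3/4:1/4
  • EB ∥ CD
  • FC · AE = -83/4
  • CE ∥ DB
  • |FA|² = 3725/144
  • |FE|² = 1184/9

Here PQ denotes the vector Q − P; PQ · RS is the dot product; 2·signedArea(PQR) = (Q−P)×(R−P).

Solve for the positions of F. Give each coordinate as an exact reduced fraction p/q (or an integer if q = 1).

1. F_x = -23/3  [FC · AE = -83/4 ∩ 2·signedArea(FEB) = -188/3]
2. F_y = 8/3  [FC · AE = -83/4 ∩ 2·signedArea(FEB) = -188/3]
   → F = (-23/3, 8/3)

F = (-23/3, 8/3)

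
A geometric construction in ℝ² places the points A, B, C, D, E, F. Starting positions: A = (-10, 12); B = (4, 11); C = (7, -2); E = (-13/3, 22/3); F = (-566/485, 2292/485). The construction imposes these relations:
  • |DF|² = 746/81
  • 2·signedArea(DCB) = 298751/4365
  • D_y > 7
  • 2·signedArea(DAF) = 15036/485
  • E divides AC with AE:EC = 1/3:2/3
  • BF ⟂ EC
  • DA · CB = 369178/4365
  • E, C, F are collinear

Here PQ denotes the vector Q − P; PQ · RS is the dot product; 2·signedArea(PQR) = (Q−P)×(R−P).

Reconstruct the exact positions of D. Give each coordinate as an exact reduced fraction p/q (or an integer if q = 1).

1. D_x = -2183/4365  [2·signedArea(DCB) = 298751/4365 ∩ DA · CB = 369178/4365]
2. D_y = 33551/4365  [2·signedArea(DCB) = 298751/4365 ∩ DA · CB = 369178/4365]
   → D = (-2183/4365, 33551/4365)

D = (-2183/4365, 33551/4365)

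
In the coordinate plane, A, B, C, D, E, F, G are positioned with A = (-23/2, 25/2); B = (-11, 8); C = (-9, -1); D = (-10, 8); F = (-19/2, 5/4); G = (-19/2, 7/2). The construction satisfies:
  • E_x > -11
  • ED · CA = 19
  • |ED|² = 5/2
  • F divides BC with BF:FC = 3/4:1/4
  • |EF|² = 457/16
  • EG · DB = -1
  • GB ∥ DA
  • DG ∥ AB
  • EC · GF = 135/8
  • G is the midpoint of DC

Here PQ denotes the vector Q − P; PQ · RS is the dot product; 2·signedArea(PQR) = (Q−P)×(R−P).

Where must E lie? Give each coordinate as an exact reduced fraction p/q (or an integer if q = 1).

1. E_x = -21/2  [ED · CA = 19 ∩ EG · DB = -1]
2. E_y = 13/2  [ED · CA = 19 ∩ EG · DB = -1]
   → E = (-21/2, 13/2)

E = (-21/2, 13/2)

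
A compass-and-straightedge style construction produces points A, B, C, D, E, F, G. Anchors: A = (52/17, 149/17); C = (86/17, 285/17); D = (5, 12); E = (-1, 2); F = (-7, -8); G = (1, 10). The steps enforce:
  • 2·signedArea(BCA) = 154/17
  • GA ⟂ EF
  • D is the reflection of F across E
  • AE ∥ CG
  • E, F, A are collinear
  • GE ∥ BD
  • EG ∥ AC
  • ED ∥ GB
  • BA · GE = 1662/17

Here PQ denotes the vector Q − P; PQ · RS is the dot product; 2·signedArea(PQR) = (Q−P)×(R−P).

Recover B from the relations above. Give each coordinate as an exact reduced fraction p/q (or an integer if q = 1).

1. B_x = 7  [GE ∥ BD ∩ ED ∥ GB]
2. B_y = 20  [GE ∥ BD ∩ ED ∥ GB]
   → B = (7, 20)

B = (7, 20)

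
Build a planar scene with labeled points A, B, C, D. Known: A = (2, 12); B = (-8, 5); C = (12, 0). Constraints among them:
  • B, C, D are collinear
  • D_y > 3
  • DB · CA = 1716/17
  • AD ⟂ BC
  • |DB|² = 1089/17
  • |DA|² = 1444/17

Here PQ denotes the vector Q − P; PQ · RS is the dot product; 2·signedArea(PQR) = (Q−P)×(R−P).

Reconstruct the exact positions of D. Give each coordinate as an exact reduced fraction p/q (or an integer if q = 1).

1. D_x = -4/17  [B, C, D are collinear ∩ AD ⟂ BC]
2. D_y = 52/17  [B, C, D are collinear ∩ AD ⟂ BC]
   → D = (-4/17, 52/17)

D = (-4/17, 52/17)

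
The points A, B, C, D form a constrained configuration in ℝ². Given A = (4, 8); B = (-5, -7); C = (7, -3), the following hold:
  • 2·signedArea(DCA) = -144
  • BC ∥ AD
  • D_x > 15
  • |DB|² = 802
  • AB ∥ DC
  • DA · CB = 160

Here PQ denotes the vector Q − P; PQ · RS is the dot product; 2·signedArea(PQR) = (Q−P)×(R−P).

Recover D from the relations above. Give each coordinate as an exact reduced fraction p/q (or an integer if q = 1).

1. D_x = 16  [AB ∥ DC ∩ BC ∥ AD]
2. D_y = 12  [AB ∥ DC ∩ BC ∥ AD]
   → D = (16, 12)

D = (16, 12)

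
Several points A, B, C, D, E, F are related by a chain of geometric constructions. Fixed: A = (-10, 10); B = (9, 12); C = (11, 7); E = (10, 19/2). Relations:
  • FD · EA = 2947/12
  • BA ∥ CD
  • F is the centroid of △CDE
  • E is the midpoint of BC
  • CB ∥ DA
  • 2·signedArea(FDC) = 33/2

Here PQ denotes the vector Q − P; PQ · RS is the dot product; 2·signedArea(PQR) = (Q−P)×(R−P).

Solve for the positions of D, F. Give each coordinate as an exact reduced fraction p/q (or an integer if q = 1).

1. D_x = -8  [CB ∥ DA ∩ BA ∥ CD]
2. D_y = 5  [CB ∥ DA ∩ BA ∥ CD]
   → D = (-8, 5)
3. F_x = 13/3  [F is the centroid of △CDE]
4. F_y = 43/6  [F is the centroid of △CDE]
   → F = (13/3, 43/6)

D = (-8, 5)
F = (13/3, 43/6)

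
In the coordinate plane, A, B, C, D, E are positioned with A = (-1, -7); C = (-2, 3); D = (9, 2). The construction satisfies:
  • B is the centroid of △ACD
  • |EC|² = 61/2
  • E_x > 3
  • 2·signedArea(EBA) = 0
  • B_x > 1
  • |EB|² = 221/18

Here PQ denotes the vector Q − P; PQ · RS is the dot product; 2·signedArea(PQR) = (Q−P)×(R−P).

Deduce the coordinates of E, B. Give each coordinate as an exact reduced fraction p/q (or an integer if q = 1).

B = (2, -2/3)
E = (7/2, 5/2)

1. B_x = 2  [B is the centroid of △ACD]
2. B_y = -2/3  [B is the centroid of △ACD]
   → B = (2, -2/3)
3. E_x = 7/2  [line 19/3·x + -3·y + -44/3 = 0 ∩ |EB|² = 221/18]
4. E_y = 5/2  [line 19/3·x + -3·y + -44/3 = 0 ∩ |EB|² = 221/18]
   → E = (7/2, 5/2)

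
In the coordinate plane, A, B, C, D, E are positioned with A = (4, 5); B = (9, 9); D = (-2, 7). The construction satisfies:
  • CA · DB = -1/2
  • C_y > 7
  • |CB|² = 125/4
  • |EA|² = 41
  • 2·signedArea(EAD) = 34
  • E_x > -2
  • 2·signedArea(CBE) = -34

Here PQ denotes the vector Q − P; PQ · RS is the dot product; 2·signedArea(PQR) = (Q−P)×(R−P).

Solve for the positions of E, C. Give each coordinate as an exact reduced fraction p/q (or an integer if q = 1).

1. C_x = 7/2  [line -11·x + -2·y + 109/2 = 0 ∩ |CB|² = 125/4]
2. C_y = 8  [line -11·x + -2·y + 109/2 = 0 ∩ |CB|² = 125/4]
   → C = (7/2, 8)
3. E_x = -1  [2·signedArea(EAD) = 34 ∩ 2·signedArea(CBE) = -34]
4. E_y = 1  [2·signedArea(EAD) = 34 ∩ 2·signedArea(CBE) = -34]
   → E = (-1, 1)

C = (7/2, 8)
E = (-1, 1)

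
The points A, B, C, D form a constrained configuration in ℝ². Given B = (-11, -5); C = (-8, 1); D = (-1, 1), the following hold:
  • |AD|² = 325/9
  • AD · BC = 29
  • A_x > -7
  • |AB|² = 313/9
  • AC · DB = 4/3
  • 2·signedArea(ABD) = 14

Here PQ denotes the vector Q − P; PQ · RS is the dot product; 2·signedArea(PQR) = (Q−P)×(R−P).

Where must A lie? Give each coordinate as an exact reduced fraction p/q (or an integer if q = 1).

A = (-20/3, -1)

1. A_x = -20/3  [2·signedArea(ABD) = 14 ∩ AD · BC = 29]
2. A_y = -1  [2·signedArea(ABD) = 14 ∩ AD · BC = 29]
   → A = (-20/3, -1)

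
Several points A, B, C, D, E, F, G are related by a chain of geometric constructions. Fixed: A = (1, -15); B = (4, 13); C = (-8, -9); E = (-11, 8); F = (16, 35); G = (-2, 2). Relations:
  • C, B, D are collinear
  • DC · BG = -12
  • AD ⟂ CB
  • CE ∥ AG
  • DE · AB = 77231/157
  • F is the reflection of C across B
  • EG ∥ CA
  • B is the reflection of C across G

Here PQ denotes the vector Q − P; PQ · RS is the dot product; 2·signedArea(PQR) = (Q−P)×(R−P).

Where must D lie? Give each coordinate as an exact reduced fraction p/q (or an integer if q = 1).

1. D_x = -1328/157  [C, B, D are collinear ∩ AD ⟂ CB]
2. D_y = -1545/157  [C, B, D are collinear ∩ AD ⟂ CB]
   → D = (-1328/157, -1545/157)

D = (-1328/157, -1545/157)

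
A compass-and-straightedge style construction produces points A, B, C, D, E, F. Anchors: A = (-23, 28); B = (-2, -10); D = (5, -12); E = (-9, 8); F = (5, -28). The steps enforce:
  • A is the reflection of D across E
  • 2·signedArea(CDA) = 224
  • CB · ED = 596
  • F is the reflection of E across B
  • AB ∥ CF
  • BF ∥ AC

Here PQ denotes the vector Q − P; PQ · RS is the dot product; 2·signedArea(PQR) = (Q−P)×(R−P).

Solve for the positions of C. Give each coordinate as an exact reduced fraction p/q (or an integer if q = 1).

C = (-16, 10)

1. C_x = -16  [AB ∥ CF ∩ BF ∥ AC]
2. C_y = 10  [AB ∥ CF ∩ BF ∥ AC]
   → C = (-16, 10)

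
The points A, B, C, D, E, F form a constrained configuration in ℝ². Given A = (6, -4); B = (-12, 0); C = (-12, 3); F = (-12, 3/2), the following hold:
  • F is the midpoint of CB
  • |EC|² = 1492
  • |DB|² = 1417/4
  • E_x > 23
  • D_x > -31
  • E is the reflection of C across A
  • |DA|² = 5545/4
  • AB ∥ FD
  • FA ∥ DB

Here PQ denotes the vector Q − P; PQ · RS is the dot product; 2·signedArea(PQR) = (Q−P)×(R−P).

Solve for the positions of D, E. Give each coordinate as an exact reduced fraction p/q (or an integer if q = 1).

1. D_x = -30  [FA ∥ DB ∩ AB ∥ FD]
2. D_y = 11/2  [FA ∥ DB ∩ AB ∥ FD]
   → D = (-30, 11/2)
3. E_x = 24  [E is the reflection of C across A]
4. E_y = -11  [E is the reflection of C across A]
   → E = (24, -11)

D = (-30, 11/2)
E = (24, -11)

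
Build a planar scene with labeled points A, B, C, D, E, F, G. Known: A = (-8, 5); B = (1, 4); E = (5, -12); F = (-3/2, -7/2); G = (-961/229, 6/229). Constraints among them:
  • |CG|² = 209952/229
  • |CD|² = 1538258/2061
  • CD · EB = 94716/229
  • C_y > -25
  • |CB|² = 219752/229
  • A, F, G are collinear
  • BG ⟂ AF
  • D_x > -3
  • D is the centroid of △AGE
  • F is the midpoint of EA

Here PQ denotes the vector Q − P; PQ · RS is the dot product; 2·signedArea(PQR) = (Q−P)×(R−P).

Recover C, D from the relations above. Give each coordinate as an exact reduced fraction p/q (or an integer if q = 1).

1. D_x = -1648/687  [D is the centroid of △AGE]
2. D_y = -1597/687  [D is the centroid of △AGE]
   → D = (-1648/687, -1597/687)
3. C_x = 3251/229  [line 4·x + -16·y + -101036/229 = 0 ∩ |CB|² = 219752/229]
4. C_y = -5502/229  [line 4·x + -16·y + -101036/229 = 0 ∩ |CB|² = 219752/229]
   → C = (3251/229, -5502/229)

C = (3251/229, -5502/229)
D = (-1648/687, -1597/687)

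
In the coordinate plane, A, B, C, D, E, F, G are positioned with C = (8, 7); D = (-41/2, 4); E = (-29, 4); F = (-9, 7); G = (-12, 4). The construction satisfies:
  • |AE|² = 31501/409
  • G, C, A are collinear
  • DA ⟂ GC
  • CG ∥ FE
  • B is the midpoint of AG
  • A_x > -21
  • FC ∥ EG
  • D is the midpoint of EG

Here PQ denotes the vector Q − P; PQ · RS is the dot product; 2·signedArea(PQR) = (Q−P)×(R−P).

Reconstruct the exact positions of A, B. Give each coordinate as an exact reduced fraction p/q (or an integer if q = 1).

1. A_x = -8308/409  [G, C, A are collinear ∩ DA ⟂ GC]
2. A_y = 1126/409  [G, C, A are collinear ∩ DA ⟂ GC]
   → A = (-8308/409, 1126/409)
3. B_x = -6608/409  [B is the midpoint of AG]
4. B_y = 1381/409  [B is the midpoint of AG]
   → B = (-6608/409, 1381/409)

A = (-8308/409, 1126/409)
B = (-6608/409, 1381/409)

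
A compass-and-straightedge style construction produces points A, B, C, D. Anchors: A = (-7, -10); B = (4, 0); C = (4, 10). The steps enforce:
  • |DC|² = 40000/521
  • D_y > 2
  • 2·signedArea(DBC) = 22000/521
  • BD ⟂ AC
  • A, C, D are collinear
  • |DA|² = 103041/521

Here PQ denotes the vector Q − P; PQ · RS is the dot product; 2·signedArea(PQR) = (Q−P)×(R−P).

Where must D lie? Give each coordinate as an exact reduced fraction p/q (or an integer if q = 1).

1. D_x = -116/521  [A, C, D are collinear ∩ BD ⟂ AC]
2. D_y = 1210/521  [A, C, D are collinear ∩ BD ⟂ AC]
   → D = (-116/521, 1210/521)

D = (-116/521, 1210/521)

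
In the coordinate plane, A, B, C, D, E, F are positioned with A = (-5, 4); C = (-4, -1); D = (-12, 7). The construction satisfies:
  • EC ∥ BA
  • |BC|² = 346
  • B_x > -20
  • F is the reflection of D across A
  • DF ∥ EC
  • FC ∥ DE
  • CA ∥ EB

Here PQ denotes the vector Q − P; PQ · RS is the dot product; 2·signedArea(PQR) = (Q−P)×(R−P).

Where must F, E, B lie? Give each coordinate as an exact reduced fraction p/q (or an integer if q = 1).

B = (-19, 10)
E = (-18, 5)
F = (2, 1)

1. F_x = 2  [F is the reflection of D across A]
2. F_y = 1  [F is the reflection of D across A]
   → F = (2, 1)
3. E_x = -18  [DF ∥ EC ∩ FC ∥ DE]
4. E_y = 5  [DF ∥ EC ∩ FC ∥ DE]
   → E = (-18, 5)
5. B_x = -19  [EC ∥ BA ∩ CA ∥ EB]
6. B_y = 10  [EC ∥ BA ∩ CA ∥ EB]
   → B = (-19, 10)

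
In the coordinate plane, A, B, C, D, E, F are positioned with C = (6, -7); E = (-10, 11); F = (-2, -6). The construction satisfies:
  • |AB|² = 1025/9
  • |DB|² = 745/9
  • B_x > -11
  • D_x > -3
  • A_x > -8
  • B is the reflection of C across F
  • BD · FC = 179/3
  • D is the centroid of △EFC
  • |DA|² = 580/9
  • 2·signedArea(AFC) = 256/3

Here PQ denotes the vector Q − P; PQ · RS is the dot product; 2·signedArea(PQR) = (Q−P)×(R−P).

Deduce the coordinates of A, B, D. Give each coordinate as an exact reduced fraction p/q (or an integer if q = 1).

A = (-22/3, 16/3)
B = (-10, -5)
D = (-2, -2/3)

1. B_x = -10  [B is the reflection of C across F]
2. B_y = -5  [B is the reflection of C across F]
   → B = (-10, -5)
3. D_x = -2  [D is the centroid of △EFC]
4. D_y = -2/3  [D is the centroid of △EFC]
   → D = (-2, -2/3)
5. A_x = -22/3  [line 1·x + 8·y + -106/3 = 0 ∩ |AB|² = 1025/9]
6. A_y = 16/3  [line 1·x + 8·y + -106/3 = 0 ∩ |AB|² = 1025/9]
   → A = (-22/3, 16/3)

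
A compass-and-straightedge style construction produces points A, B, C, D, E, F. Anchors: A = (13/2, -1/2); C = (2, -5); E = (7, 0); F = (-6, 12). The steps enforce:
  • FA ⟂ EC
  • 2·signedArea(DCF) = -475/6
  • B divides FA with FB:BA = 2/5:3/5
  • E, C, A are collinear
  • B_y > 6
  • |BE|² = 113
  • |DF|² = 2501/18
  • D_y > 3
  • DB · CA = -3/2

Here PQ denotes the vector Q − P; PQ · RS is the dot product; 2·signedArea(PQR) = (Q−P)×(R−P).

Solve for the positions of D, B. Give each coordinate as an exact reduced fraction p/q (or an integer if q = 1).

B = (-1, 7)
D = (5/2, 23/6)

1. B_x = -1  [B divides FA with FB:BA = 2/5:3/5]
2. B_y = 7  [B divides FA with FB:BA = 2/5:3/5]
   → B = (-1, 7)
3. D_x = 5/2  [2·signedArea(DCF) = -475/6 ∩ DB · CA = -3/2]
4. D_y = 23/6  [2·signedArea(DCF) = -475/6 ∩ DB · CA = -3/2]
   → D = (5/2, 23/6)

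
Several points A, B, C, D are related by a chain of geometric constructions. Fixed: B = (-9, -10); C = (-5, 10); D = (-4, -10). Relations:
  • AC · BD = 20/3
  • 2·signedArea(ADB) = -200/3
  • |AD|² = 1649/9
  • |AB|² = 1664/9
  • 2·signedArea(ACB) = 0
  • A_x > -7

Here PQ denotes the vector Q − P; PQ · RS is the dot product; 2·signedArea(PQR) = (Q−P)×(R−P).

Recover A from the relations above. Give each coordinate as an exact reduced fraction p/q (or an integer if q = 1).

A = (-19/3, 10/3)

1. A_x = -19/3  [2·signedArea(ACB) = 0 ∩ 2·signedArea(ADB) = -200/3]
2. A_y = 10/3  [2·signedArea(ACB) = 0 ∩ 2·signedArea(ADB) = -200/3]
   → A = (-19/3, 10/3)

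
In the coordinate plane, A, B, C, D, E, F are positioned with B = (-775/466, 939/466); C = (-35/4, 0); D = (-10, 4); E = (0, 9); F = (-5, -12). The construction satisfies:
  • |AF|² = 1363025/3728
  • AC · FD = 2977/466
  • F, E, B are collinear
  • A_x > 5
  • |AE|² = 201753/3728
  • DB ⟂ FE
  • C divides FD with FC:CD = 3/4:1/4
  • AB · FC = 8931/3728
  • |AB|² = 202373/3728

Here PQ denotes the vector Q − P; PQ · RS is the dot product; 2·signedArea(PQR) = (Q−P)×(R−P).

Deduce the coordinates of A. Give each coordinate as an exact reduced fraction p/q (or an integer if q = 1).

1. A_x = 5055/932  [line 15/4·x + -12·y + 104463/3728 = 0 ∩ |AE|² = 201753/3728]
2. A_y = 939/233  [line 15/4·x + -12·y + 104463/3728 = 0 ∩ |AE|² = 201753/3728]
   → A = (5055/932, 939/233)

A = (5055/932, 939/233)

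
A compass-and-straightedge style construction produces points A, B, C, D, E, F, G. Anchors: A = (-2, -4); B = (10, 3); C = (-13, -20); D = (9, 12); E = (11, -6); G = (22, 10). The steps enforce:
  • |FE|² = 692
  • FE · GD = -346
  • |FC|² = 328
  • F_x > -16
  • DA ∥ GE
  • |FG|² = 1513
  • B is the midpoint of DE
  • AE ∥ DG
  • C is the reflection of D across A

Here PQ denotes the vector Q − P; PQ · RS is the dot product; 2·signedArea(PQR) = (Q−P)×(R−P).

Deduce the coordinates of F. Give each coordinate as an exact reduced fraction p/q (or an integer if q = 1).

1. F_x = -15  [line 13·x + -2·y + 191 = 0 ∩ |FE|² = 692]
2. F_y = -2  [line 13·x + -2·y + 191 = 0 ∩ |FE|² = 692]
   → F = (-15, -2)

F = (-15, -2)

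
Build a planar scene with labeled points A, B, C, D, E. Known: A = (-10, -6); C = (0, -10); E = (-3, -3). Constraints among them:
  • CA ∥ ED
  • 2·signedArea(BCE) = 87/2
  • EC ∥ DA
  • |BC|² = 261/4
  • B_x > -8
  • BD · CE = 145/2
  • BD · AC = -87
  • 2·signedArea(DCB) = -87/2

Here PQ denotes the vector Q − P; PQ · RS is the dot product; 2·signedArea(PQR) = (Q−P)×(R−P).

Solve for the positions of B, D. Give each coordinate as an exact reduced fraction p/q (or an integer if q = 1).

B = (-15/2, -7)
D = (-13, 1)

1. D_x = -13  [EC ∥ DA ∩ CA ∥ ED]
2. D_y = 1  [EC ∥ DA ∩ CA ∥ ED]
   → D = (-13, 1)
3. B_x = -15/2  [2·signedArea(BCE) = 87/2 ∩ 2·signedArea(DCB) = -87/2]
4. B_y = -7  [2·signedArea(BCE) = 87/2 ∩ 2·signedArea(DCB) = -87/2]
   → B = (-15/2, -7)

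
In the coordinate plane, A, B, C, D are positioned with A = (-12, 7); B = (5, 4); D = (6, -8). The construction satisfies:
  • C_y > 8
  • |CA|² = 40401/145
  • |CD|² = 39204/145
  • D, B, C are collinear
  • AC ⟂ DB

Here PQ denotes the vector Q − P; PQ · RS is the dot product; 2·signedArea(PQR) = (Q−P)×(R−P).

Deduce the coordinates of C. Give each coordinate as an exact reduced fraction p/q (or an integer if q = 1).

C = (672/145, 1216/145)

1. C_x = 672/145  [D, B, C are collinear ∩ AC ⟂ DB]
2. C_y = 1216/145  [D, B, C are collinear ∩ AC ⟂ DB]
   → C = (672/145, 1216/145)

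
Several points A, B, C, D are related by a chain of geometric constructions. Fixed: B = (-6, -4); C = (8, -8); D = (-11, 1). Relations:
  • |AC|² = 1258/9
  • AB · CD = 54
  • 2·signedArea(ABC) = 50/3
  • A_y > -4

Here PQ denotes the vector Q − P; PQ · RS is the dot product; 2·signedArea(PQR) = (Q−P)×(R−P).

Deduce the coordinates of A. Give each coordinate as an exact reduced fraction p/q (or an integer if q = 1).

A = (-3, -11/3)

1. A_x = -3  [AB · CD = 54 ∩ 2·signedArea(ABC) = 50/3]
2. A_y = -11/3  [AB · CD = 54 ∩ 2·signedArea(ABC) = 50/3]
   → A = (-3, -11/3)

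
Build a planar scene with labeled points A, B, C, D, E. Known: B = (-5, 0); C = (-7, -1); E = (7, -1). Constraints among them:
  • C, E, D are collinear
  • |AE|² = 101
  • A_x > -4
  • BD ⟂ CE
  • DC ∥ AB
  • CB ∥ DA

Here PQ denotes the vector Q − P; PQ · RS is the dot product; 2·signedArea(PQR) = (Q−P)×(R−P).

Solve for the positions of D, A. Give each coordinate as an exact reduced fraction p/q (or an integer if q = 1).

1. D_x = -5  [C, E, D are collinear ∩ BD ⟂ CE]
2. D_y = -1  [C, E, D are collinear ∩ BD ⟂ CE]
   → D = (-5, -1)
3. A_x = -3  [DC ∥ AB ∩ CB ∥ DA]
4. A_y = 0  [DC ∥ AB ∩ CB ∥ DA]
   → A = (-3, 0)

A = (-3, 0)
D = (-5, -1)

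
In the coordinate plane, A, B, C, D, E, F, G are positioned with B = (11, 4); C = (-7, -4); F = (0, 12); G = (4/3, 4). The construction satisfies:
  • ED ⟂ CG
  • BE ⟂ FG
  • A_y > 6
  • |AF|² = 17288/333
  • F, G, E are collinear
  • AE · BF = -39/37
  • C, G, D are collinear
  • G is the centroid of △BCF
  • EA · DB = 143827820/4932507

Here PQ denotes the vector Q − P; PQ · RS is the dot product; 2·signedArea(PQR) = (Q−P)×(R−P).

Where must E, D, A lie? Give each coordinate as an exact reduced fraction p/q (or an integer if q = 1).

A = (466/111, 682/111)
D = (30491/44437, 150140/44437)
E = (59/37, 90/37)

1. E_x = 59/37  [F, G, E are collinear ∩ BE ⟂ FG]
2. E_y = 90/37  [F, G, E are collinear ∩ BE ⟂ FG]
   → E = (59/37, 90/37)
3. D_x = 30491/44437  [C, G, D are collinear ∩ ED ⟂ CG]
4. D_y = 150140/44437  [C, G, D are collinear ∩ ED ⟂ CG]
   → D = (30491/44437, 150140/44437)
5. A_x = 466/111  [AE · BF = -39/37 ∩ EA · DB = 143827820/4932507]
6. A_y = 682/111  [AE · BF = -39/37 ∩ EA · DB = 143827820/4932507]
   → A = (466/111, 682/111)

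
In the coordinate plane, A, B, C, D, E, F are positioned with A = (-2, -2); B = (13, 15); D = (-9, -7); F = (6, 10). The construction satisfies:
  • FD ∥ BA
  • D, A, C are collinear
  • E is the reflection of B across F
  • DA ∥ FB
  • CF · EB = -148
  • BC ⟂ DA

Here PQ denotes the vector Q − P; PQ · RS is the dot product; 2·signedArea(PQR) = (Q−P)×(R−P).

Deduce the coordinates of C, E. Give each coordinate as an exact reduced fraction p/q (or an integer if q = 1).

1. C_x = 591/37  [D, A, C are collinear ∩ BC ⟂ DA]
2. C_y = 401/37  [D, A, C are collinear ∩ BC ⟂ DA]
   → C = (591/37, 401/37)
3. E_x = -1  [E is the reflection of B across F]
4. E_y = 5  [E is the reflection of B across F]
   → E = (-1, 5)

C = (591/37, 401/37)
E = (-1, 5)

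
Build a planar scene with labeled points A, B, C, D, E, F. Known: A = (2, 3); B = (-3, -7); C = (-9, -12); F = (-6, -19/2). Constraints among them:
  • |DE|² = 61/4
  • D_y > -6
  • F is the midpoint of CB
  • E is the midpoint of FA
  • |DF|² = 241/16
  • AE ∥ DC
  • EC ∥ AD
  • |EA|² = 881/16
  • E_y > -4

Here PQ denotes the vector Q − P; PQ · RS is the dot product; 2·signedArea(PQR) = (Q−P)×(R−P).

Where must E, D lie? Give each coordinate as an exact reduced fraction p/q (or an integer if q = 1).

D = (-5, -23/4)
E = (-2, -13/4)

1. E_x = -2  [E is the midpoint of FA]
2. E_y = -13/4  [E is the midpoint of FA]
   → E = (-2, -13/4)
3. D_x = -5  [AE ∥ DC ∩ EC ∥ AD]
4. D_y = -23/4  [AE ∥ DC ∩ EC ∥ AD]
   → D = (-5, -23/4)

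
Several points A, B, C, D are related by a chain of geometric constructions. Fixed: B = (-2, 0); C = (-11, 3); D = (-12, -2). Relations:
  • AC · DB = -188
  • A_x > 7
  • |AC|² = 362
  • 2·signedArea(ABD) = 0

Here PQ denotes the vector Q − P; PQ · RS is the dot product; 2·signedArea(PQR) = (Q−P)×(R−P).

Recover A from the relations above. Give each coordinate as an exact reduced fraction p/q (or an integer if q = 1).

1. A_x = 8  [2·signedArea(ABD) = 0 ∩ AC · DB = -188]
2. A_y = 2  [2·signedArea(ABD) = 0 ∩ AC · DB = -188]
   → A = (8, 2)

A = (8, 2)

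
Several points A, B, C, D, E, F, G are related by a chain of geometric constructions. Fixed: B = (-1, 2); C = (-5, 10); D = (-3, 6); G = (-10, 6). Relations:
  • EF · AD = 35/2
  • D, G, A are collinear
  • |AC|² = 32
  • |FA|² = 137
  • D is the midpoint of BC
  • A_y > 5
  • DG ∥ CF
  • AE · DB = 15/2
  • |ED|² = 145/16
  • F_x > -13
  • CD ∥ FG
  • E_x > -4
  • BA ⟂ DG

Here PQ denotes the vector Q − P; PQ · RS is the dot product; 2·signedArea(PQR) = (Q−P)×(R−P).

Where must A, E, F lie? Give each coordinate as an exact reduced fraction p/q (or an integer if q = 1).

1. A_x = -1  [D, G, A are collinear ∩ BA ⟂ DG]
2. A_y = 6  [D, G, A are collinear ∩ BA ⟂ DG]
   → A = (-1, 6)
3. F_x = -12  [CD ∥ FG ∩ DG ∥ CF]
4. F_y = 10  [CD ∥ FG ∩ DG ∥ CF]
   → F = (-12, 10)
5. E_x = -13/4  [EF · AD = 35/2 ∩ AE · DB = 15/2]
6. E_y = 3  [EF · AD = 35/2 ∩ AE · DB = 15/2]
   → E = (-13/4, 3)

A = (-1, 6)
E = (-13/4, 3)
F = (-12, 10)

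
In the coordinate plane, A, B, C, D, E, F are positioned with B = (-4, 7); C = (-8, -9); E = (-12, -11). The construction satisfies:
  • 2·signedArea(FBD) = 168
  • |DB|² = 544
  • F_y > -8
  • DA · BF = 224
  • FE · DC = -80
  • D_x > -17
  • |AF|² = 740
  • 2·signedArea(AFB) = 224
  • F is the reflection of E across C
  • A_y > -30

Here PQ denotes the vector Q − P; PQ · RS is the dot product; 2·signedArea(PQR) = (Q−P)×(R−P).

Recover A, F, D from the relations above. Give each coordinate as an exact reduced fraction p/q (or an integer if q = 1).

1. F_x = -4  [F is the reflection of E across C]
2. F_y = -7  [F is the reflection of E across C]
   → F = (-4, -7)
3. D_x = -16  [FE · DC = -80 ∩ 2·signedArea(FBD) = 168]
4. D_y = -13  [FE · DC = -80 ∩ 2·signedArea(FBD) = 168]
   → D = (-16, -13)
5. A_x = -20  [2·signedArea(AFB) = 224 ∩ DA · BF = 224]
6. A_y = -29  [2·signedArea(AFB) = 224 ∩ DA · BF = 224]
   → A = (-20, -29)

A = (-20, -29)
D = (-16, -13)
F = (-4, -7)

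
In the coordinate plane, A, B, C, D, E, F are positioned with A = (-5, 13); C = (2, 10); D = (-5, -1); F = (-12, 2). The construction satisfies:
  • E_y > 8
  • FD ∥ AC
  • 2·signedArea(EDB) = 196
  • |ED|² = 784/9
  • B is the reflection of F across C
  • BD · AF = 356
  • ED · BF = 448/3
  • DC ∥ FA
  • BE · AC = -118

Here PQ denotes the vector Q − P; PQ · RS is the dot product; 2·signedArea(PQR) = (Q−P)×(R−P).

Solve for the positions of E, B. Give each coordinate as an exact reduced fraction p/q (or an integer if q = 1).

1. B_x = 16  [B is the reflection of F across C]
2. B_y = 18  [B is the reflection of F across C]
   → B = (16, 18)
3. E_x = -5  [2·signedArea(EDB) = 196 ∩ BE · AC = -118]
4. E_y = 25/3  [2·signedArea(EDB) = 196 ∩ BE · AC = -118]
   → E = (-5, 25/3)

B = (16, 18)
E = (-5, 25/3)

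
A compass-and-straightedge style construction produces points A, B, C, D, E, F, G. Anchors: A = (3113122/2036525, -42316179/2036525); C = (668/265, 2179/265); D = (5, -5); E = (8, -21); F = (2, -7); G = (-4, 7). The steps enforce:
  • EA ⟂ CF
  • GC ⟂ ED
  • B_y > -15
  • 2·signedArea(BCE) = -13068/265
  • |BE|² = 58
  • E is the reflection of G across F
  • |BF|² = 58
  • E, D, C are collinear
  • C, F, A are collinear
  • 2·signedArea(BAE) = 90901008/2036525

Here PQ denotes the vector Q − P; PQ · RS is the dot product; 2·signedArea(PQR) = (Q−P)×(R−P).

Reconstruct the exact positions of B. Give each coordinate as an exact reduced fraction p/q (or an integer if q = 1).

1. B_x = 5  [2·signedArea(BCE) = -13068/265 ∩ 2·signedArea(BAE) = 90901008/2036525]
2. B_y = -14  [2·signedArea(BCE) = -13068/265 ∩ 2·signedArea(BAE) = 90901008/2036525]
   → B = (5, -14)

B = (5, -14)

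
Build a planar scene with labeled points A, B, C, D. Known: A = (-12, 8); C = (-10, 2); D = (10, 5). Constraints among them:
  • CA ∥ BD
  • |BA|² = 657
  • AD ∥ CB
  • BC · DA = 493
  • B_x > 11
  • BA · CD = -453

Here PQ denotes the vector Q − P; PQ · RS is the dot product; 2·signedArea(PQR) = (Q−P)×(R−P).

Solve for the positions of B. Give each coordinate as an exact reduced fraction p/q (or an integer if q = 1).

B = (12, -1)

1. B_x = 12  [CA ∥ BD ∩ AD ∥ CB]
2. B_y = -1  [CA ∥ BD ∩ AD ∥ CB]
   → B = (12, -1)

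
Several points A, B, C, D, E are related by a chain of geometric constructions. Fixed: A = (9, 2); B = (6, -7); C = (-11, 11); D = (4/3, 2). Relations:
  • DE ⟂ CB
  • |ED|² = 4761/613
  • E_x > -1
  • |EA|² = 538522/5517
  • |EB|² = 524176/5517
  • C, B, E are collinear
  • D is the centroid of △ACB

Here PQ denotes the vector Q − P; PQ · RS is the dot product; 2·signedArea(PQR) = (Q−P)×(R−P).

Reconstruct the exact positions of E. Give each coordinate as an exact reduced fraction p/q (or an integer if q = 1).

E = (-1274/1839, 53/613)

1. E_x = -1274/1839  [C, B, E are collinear ∩ DE ⟂ CB]
2. E_y = 53/613  [C, B, E are collinear ∩ DE ⟂ CB]
   → E = (-1274/1839, 53/613)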